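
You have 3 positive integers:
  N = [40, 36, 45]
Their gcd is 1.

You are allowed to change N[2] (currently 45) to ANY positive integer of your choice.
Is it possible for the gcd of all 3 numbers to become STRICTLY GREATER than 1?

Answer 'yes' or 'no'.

Current gcd = 1
gcd of all OTHER numbers (without N[2]=45): gcd([40, 36]) = 4
The new gcd after any change is gcd(4, new_value).
This can be at most 4.
Since 4 > old gcd 1, the gcd CAN increase (e.g., set N[2] = 4).

Answer: yes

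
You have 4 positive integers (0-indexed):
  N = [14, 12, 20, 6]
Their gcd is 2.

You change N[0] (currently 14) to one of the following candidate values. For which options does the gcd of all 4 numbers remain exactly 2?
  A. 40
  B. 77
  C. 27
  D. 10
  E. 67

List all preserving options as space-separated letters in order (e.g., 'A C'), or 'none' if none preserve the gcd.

Answer: A D

Derivation:
Old gcd = 2; gcd of others (without N[0]) = 2
New gcd for candidate v: gcd(2, v). Preserves old gcd iff gcd(2, v) = 2.
  Option A: v=40, gcd(2,40)=2 -> preserves
  Option B: v=77, gcd(2,77)=1 -> changes
  Option C: v=27, gcd(2,27)=1 -> changes
  Option D: v=10, gcd(2,10)=2 -> preserves
  Option E: v=67, gcd(2,67)=1 -> changes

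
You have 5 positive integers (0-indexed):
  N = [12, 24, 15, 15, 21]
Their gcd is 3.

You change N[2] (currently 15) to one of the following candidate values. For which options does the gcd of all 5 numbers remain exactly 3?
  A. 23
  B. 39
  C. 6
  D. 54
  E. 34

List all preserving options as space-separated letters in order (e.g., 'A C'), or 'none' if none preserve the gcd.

Answer: B C D

Derivation:
Old gcd = 3; gcd of others (without N[2]) = 3
New gcd for candidate v: gcd(3, v). Preserves old gcd iff gcd(3, v) = 3.
  Option A: v=23, gcd(3,23)=1 -> changes
  Option B: v=39, gcd(3,39)=3 -> preserves
  Option C: v=6, gcd(3,6)=3 -> preserves
  Option D: v=54, gcd(3,54)=3 -> preserves
  Option E: v=34, gcd(3,34)=1 -> changes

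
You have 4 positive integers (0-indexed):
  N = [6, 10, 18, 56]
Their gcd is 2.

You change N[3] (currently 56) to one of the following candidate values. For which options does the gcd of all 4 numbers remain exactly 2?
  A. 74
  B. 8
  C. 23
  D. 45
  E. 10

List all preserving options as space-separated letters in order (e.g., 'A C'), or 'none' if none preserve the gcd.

Answer: A B E

Derivation:
Old gcd = 2; gcd of others (without N[3]) = 2
New gcd for candidate v: gcd(2, v). Preserves old gcd iff gcd(2, v) = 2.
  Option A: v=74, gcd(2,74)=2 -> preserves
  Option B: v=8, gcd(2,8)=2 -> preserves
  Option C: v=23, gcd(2,23)=1 -> changes
  Option D: v=45, gcd(2,45)=1 -> changes
  Option E: v=10, gcd(2,10)=2 -> preserves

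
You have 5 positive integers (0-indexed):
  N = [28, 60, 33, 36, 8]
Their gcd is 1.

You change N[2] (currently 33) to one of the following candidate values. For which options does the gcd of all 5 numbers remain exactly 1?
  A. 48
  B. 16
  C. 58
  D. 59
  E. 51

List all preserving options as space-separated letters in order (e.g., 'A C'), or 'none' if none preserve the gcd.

Answer: D E

Derivation:
Old gcd = 1; gcd of others (without N[2]) = 4
New gcd for candidate v: gcd(4, v). Preserves old gcd iff gcd(4, v) = 1.
  Option A: v=48, gcd(4,48)=4 -> changes
  Option B: v=16, gcd(4,16)=4 -> changes
  Option C: v=58, gcd(4,58)=2 -> changes
  Option D: v=59, gcd(4,59)=1 -> preserves
  Option E: v=51, gcd(4,51)=1 -> preserves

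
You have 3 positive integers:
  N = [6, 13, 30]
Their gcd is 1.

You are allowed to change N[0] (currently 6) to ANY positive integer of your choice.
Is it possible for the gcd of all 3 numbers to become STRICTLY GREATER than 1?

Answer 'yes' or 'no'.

Answer: no

Derivation:
Current gcd = 1
gcd of all OTHER numbers (without N[0]=6): gcd([13, 30]) = 1
The new gcd after any change is gcd(1, new_value).
This can be at most 1.
Since 1 = old gcd 1, the gcd can only stay the same or decrease.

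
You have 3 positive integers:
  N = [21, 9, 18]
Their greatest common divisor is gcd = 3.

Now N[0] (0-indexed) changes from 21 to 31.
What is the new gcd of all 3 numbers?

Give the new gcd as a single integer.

Answer: 1

Derivation:
Numbers: [21, 9, 18], gcd = 3
Change: index 0, 21 -> 31
gcd of the OTHER numbers (without index 0): gcd([9, 18]) = 9
New gcd = gcd(g_others, new_val) = gcd(9, 31) = 1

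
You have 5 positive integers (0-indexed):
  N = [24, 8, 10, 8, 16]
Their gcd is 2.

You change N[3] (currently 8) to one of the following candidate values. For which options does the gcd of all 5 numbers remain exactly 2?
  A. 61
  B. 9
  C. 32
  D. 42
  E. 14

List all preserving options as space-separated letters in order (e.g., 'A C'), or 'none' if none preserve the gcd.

Answer: C D E

Derivation:
Old gcd = 2; gcd of others (without N[3]) = 2
New gcd for candidate v: gcd(2, v). Preserves old gcd iff gcd(2, v) = 2.
  Option A: v=61, gcd(2,61)=1 -> changes
  Option B: v=9, gcd(2,9)=1 -> changes
  Option C: v=32, gcd(2,32)=2 -> preserves
  Option D: v=42, gcd(2,42)=2 -> preserves
  Option E: v=14, gcd(2,14)=2 -> preserves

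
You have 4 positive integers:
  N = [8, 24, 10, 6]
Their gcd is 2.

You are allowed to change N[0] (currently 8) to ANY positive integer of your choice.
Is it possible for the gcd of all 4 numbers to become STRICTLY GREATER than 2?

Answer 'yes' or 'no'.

Current gcd = 2
gcd of all OTHER numbers (without N[0]=8): gcd([24, 10, 6]) = 2
The new gcd after any change is gcd(2, new_value).
This can be at most 2.
Since 2 = old gcd 2, the gcd can only stay the same or decrease.

Answer: no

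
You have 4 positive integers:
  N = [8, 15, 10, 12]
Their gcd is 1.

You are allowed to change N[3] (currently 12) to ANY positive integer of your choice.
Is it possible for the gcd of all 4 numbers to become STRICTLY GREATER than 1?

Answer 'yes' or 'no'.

Current gcd = 1
gcd of all OTHER numbers (without N[3]=12): gcd([8, 15, 10]) = 1
The new gcd after any change is gcd(1, new_value).
This can be at most 1.
Since 1 = old gcd 1, the gcd can only stay the same or decrease.

Answer: no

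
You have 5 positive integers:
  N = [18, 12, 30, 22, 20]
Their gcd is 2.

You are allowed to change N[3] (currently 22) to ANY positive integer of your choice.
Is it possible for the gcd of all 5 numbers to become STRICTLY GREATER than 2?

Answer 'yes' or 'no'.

Current gcd = 2
gcd of all OTHER numbers (without N[3]=22): gcd([18, 12, 30, 20]) = 2
The new gcd after any change is gcd(2, new_value).
This can be at most 2.
Since 2 = old gcd 2, the gcd can only stay the same or decrease.

Answer: no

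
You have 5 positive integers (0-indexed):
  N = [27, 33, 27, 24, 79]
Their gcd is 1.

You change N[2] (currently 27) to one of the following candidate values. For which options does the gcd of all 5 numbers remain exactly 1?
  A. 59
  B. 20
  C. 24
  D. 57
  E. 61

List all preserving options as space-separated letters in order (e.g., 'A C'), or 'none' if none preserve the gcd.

Old gcd = 1; gcd of others (without N[2]) = 1
New gcd for candidate v: gcd(1, v). Preserves old gcd iff gcd(1, v) = 1.
  Option A: v=59, gcd(1,59)=1 -> preserves
  Option B: v=20, gcd(1,20)=1 -> preserves
  Option C: v=24, gcd(1,24)=1 -> preserves
  Option D: v=57, gcd(1,57)=1 -> preserves
  Option E: v=61, gcd(1,61)=1 -> preserves

Answer: A B C D E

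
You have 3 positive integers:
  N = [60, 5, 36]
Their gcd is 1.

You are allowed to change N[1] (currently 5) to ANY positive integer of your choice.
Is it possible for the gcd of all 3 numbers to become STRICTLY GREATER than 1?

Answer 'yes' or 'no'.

Current gcd = 1
gcd of all OTHER numbers (without N[1]=5): gcd([60, 36]) = 12
The new gcd after any change is gcd(12, new_value).
This can be at most 12.
Since 12 > old gcd 1, the gcd CAN increase (e.g., set N[1] = 12).

Answer: yes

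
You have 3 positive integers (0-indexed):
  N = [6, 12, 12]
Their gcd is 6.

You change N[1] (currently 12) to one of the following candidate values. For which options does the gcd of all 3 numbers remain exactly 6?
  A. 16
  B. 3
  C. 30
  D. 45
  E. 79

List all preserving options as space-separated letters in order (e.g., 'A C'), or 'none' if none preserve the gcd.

Old gcd = 6; gcd of others (without N[1]) = 6
New gcd for candidate v: gcd(6, v). Preserves old gcd iff gcd(6, v) = 6.
  Option A: v=16, gcd(6,16)=2 -> changes
  Option B: v=3, gcd(6,3)=3 -> changes
  Option C: v=30, gcd(6,30)=6 -> preserves
  Option D: v=45, gcd(6,45)=3 -> changes
  Option E: v=79, gcd(6,79)=1 -> changes

Answer: C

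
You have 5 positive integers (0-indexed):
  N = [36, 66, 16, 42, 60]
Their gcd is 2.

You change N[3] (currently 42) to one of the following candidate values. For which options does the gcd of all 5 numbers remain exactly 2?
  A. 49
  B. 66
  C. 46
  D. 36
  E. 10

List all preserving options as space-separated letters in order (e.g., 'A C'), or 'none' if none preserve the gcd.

Old gcd = 2; gcd of others (without N[3]) = 2
New gcd for candidate v: gcd(2, v). Preserves old gcd iff gcd(2, v) = 2.
  Option A: v=49, gcd(2,49)=1 -> changes
  Option B: v=66, gcd(2,66)=2 -> preserves
  Option C: v=46, gcd(2,46)=2 -> preserves
  Option D: v=36, gcd(2,36)=2 -> preserves
  Option E: v=10, gcd(2,10)=2 -> preserves

Answer: B C D E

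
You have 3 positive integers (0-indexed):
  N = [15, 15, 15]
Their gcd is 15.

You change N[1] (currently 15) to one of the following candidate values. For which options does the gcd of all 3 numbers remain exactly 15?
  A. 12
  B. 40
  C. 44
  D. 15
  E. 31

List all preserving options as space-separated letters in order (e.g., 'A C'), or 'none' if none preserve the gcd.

Old gcd = 15; gcd of others (without N[1]) = 15
New gcd for candidate v: gcd(15, v). Preserves old gcd iff gcd(15, v) = 15.
  Option A: v=12, gcd(15,12)=3 -> changes
  Option B: v=40, gcd(15,40)=5 -> changes
  Option C: v=44, gcd(15,44)=1 -> changes
  Option D: v=15, gcd(15,15)=15 -> preserves
  Option E: v=31, gcd(15,31)=1 -> changes

Answer: D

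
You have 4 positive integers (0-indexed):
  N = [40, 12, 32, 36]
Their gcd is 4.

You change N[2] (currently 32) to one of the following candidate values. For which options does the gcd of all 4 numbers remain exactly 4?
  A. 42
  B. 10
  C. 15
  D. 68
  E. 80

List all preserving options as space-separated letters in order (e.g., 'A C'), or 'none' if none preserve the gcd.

Answer: D E

Derivation:
Old gcd = 4; gcd of others (without N[2]) = 4
New gcd for candidate v: gcd(4, v). Preserves old gcd iff gcd(4, v) = 4.
  Option A: v=42, gcd(4,42)=2 -> changes
  Option B: v=10, gcd(4,10)=2 -> changes
  Option C: v=15, gcd(4,15)=1 -> changes
  Option D: v=68, gcd(4,68)=4 -> preserves
  Option E: v=80, gcd(4,80)=4 -> preserves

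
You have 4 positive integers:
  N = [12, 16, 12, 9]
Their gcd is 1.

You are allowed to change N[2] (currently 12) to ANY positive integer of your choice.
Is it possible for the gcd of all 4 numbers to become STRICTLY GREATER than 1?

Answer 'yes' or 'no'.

Current gcd = 1
gcd of all OTHER numbers (without N[2]=12): gcd([12, 16, 9]) = 1
The new gcd after any change is gcd(1, new_value).
This can be at most 1.
Since 1 = old gcd 1, the gcd can only stay the same or decrease.

Answer: no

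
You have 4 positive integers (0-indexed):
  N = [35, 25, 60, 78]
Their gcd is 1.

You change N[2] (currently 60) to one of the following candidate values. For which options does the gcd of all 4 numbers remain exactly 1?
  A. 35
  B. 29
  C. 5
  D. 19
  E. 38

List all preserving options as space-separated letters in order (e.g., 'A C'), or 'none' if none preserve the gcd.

Old gcd = 1; gcd of others (without N[2]) = 1
New gcd for candidate v: gcd(1, v). Preserves old gcd iff gcd(1, v) = 1.
  Option A: v=35, gcd(1,35)=1 -> preserves
  Option B: v=29, gcd(1,29)=1 -> preserves
  Option C: v=5, gcd(1,5)=1 -> preserves
  Option D: v=19, gcd(1,19)=1 -> preserves
  Option E: v=38, gcd(1,38)=1 -> preserves

Answer: A B C D E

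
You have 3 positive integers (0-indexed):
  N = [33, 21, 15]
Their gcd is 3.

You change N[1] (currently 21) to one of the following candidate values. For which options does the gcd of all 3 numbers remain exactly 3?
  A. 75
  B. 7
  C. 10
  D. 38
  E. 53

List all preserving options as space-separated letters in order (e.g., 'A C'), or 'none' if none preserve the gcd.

Old gcd = 3; gcd of others (without N[1]) = 3
New gcd for candidate v: gcd(3, v). Preserves old gcd iff gcd(3, v) = 3.
  Option A: v=75, gcd(3,75)=3 -> preserves
  Option B: v=7, gcd(3,7)=1 -> changes
  Option C: v=10, gcd(3,10)=1 -> changes
  Option D: v=38, gcd(3,38)=1 -> changes
  Option E: v=53, gcd(3,53)=1 -> changes

Answer: A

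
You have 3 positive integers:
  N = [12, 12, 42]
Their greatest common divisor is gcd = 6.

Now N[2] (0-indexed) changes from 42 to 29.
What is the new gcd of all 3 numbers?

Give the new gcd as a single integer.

Answer: 1

Derivation:
Numbers: [12, 12, 42], gcd = 6
Change: index 2, 42 -> 29
gcd of the OTHER numbers (without index 2): gcd([12, 12]) = 12
New gcd = gcd(g_others, new_val) = gcd(12, 29) = 1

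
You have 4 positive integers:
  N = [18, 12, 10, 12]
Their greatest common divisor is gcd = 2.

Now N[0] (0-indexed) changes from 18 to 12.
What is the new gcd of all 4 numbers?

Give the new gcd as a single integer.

Answer: 2

Derivation:
Numbers: [18, 12, 10, 12], gcd = 2
Change: index 0, 18 -> 12
gcd of the OTHER numbers (without index 0): gcd([12, 10, 12]) = 2
New gcd = gcd(g_others, new_val) = gcd(2, 12) = 2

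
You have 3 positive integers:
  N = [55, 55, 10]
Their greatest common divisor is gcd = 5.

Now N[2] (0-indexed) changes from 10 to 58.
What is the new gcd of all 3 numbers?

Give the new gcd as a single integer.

Answer: 1

Derivation:
Numbers: [55, 55, 10], gcd = 5
Change: index 2, 10 -> 58
gcd of the OTHER numbers (without index 2): gcd([55, 55]) = 55
New gcd = gcd(g_others, new_val) = gcd(55, 58) = 1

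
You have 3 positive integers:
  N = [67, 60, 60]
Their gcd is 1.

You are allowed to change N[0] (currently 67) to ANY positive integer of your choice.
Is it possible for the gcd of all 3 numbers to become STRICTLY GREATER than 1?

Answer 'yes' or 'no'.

Answer: yes

Derivation:
Current gcd = 1
gcd of all OTHER numbers (without N[0]=67): gcd([60, 60]) = 60
The new gcd after any change is gcd(60, new_value).
This can be at most 60.
Since 60 > old gcd 1, the gcd CAN increase (e.g., set N[0] = 60).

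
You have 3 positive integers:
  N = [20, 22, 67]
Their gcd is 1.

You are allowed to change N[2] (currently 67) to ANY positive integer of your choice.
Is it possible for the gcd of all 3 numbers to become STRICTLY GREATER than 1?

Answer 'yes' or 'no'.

Answer: yes

Derivation:
Current gcd = 1
gcd of all OTHER numbers (without N[2]=67): gcd([20, 22]) = 2
The new gcd after any change is gcd(2, new_value).
This can be at most 2.
Since 2 > old gcd 1, the gcd CAN increase (e.g., set N[2] = 2).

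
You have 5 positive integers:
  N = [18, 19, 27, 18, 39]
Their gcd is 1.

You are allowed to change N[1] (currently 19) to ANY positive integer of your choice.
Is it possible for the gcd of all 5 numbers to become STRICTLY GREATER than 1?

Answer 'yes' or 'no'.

Current gcd = 1
gcd of all OTHER numbers (without N[1]=19): gcd([18, 27, 18, 39]) = 3
The new gcd after any change is gcd(3, new_value).
This can be at most 3.
Since 3 > old gcd 1, the gcd CAN increase (e.g., set N[1] = 3).

Answer: yes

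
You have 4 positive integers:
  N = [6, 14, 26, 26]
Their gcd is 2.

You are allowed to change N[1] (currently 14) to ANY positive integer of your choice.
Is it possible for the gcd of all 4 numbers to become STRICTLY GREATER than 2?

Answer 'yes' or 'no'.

Answer: no

Derivation:
Current gcd = 2
gcd of all OTHER numbers (without N[1]=14): gcd([6, 26, 26]) = 2
The new gcd after any change is gcd(2, new_value).
This can be at most 2.
Since 2 = old gcd 2, the gcd can only stay the same or decrease.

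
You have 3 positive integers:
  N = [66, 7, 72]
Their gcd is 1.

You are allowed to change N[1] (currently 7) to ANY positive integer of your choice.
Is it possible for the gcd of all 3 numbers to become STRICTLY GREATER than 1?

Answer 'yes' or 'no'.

Current gcd = 1
gcd of all OTHER numbers (without N[1]=7): gcd([66, 72]) = 6
The new gcd after any change is gcd(6, new_value).
This can be at most 6.
Since 6 > old gcd 1, the gcd CAN increase (e.g., set N[1] = 6).

Answer: yes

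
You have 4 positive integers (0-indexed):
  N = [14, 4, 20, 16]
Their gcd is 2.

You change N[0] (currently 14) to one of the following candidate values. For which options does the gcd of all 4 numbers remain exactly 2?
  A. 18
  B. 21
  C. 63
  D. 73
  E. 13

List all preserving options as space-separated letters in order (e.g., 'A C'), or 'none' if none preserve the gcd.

Old gcd = 2; gcd of others (without N[0]) = 4
New gcd for candidate v: gcd(4, v). Preserves old gcd iff gcd(4, v) = 2.
  Option A: v=18, gcd(4,18)=2 -> preserves
  Option B: v=21, gcd(4,21)=1 -> changes
  Option C: v=63, gcd(4,63)=1 -> changes
  Option D: v=73, gcd(4,73)=1 -> changes
  Option E: v=13, gcd(4,13)=1 -> changes

Answer: A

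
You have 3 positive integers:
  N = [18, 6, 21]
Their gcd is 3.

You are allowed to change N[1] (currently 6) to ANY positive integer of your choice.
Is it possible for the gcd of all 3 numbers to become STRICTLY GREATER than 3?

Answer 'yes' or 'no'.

Current gcd = 3
gcd of all OTHER numbers (without N[1]=6): gcd([18, 21]) = 3
The new gcd after any change is gcd(3, new_value).
This can be at most 3.
Since 3 = old gcd 3, the gcd can only stay the same or decrease.

Answer: no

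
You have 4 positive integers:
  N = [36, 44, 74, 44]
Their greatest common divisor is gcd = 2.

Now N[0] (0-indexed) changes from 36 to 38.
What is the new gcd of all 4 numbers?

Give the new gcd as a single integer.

Answer: 2

Derivation:
Numbers: [36, 44, 74, 44], gcd = 2
Change: index 0, 36 -> 38
gcd of the OTHER numbers (without index 0): gcd([44, 74, 44]) = 2
New gcd = gcd(g_others, new_val) = gcd(2, 38) = 2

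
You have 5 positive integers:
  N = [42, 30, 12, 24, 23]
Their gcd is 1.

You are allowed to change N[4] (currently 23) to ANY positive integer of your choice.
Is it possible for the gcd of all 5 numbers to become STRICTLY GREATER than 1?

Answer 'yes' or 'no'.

Answer: yes

Derivation:
Current gcd = 1
gcd of all OTHER numbers (without N[4]=23): gcd([42, 30, 12, 24]) = 6
The new gcd after any change is gcd(6, new_value).
This can be at most 6.
Since 6 > old gcd 1, the gcd CAN increase (e.g., set N[4] = 6).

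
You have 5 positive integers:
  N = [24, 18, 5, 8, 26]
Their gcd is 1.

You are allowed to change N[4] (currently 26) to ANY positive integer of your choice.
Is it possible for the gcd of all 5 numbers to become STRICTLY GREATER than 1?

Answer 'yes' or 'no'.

Current gcd = 1
gcd of all OTHER numbers (without N[4]=26): gcd([24, 18, 5, 8]) = 1
The new gcd after any change is gcd(1, new_value).
This can be at most 1.
Since 1 = old gcd 1, the gcd can only stay the same or decrease.

Answer: no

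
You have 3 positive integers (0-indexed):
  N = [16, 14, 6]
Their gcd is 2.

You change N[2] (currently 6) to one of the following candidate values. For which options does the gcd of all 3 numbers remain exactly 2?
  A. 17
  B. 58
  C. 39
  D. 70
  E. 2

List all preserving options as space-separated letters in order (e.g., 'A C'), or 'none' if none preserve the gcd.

Old gcd = 2; gcd of others (without N[2]) = 2
New gcd for candidate v: gcd(2, v). Preserves old gcd iff gcd(2, v) = 2.
  Option A: v=17, gcd(2,17)=1 -> changes
  Option B: v=58, gcd(2,58)=2 -> preserves
  Option C: v=39, gcd(2,39)=1 -> changes
  Option D: v=70, gcd(2,70)=2 -> preserves
  Option E: v=2, gcd(2,2)=2 -> preserves

Answer: B D E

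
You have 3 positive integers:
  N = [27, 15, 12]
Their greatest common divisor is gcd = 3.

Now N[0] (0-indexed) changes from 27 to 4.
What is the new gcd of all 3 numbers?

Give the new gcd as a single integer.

Numbers: [27, 15, 12], gcd = 3
Change: index 0, 27 -> 4
gcd of the OTHER numbers (without index 0): gcd([15, 12]) = 3
New gcd = gcd(g_others, new_val) = gcd(3, 4) = 1

Answer: 1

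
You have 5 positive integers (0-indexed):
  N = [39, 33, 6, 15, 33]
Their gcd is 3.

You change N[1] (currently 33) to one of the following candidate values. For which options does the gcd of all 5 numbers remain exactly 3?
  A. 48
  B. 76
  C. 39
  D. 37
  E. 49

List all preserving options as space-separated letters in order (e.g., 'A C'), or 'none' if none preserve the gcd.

Old gcd = 3; gcd of others (without N[1]) = 3
New gcd for candidate v: gcd(3, v). Preserves old gcd iff gcd(3, v) = 3.
  Option A: v=48, gcd(3,48)=3 -> preserves
  Option B: v=76, gcd(3,76)=1 -> changes
  Option C: v=39, gcd(3,39)=3 -> preserves
  Option D: v=37, gcd(3,37)=1 -> changes
  Option E: v=49, gcd(3,49)=1 -> changes

Answer: A C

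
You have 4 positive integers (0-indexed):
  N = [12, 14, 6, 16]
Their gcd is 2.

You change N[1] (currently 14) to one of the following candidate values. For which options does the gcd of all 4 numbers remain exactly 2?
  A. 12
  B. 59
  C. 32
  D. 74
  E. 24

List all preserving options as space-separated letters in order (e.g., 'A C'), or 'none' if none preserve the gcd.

Answer: A C D E

Derivation:
Old gcd = 2; gcd of others (without N[1]) = 2
New gcd for candidate v: gcd(2, v). Preserves old gcd iff gcd(2, v) = 2.
  Option A: v=12, gcd(2,12)=2 -> preserves
  Option B: v=59, gcd(2,59)=1 -> changes
  Option C: v=32, gcd(2,32)=2 -> preserves
  Option D: v=74, gcd(2,74)=2 -> preserves
  Option E: v=24, gcd(2,24)=2 -> preserves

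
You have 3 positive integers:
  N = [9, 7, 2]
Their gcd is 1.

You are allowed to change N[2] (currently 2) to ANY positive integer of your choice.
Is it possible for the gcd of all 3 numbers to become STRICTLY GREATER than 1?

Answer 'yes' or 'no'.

Current gcd = 1
gcd of all OTHER numbers (without N[2]=2): gcd([9, 7]) = 1
The new gcd after any change is gcd(1, new_value).
This can be at most 1.
Since 1 = old gcd 1, the gcd can only stay the same or decrease.

Answer: no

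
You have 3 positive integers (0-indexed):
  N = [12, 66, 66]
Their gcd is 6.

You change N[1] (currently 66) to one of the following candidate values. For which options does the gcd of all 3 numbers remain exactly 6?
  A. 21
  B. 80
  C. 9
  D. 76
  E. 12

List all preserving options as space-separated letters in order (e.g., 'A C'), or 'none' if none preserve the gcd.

Answer: E

Derivation:
Old gcd = 6; gcd of others (without N[1]) = 6
New gcd for candidate v: gcd(6, v). Preserves old gcd iff gcd(6, v) = 6.
  Option A: v=21, gcd(6,21)=3 -> changes
  Option B: v=80, gcd(6,80)=2 -> changes
  Option C: v=9, gcd(6,9)=3 -> changes
  Option D: v=76, gcd(6,76)=2 -> changes
  Option E: v=12, gcd(6,12)=6 -> preserves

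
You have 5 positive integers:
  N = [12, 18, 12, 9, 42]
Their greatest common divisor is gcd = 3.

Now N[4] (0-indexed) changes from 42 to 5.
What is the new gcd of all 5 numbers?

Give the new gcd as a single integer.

Numbers: [12, 18, 12, 9, 42], gcd = 3
Change: index 4, 42 -> 5
gcd of the OTHER numbers (without index 4): gcd([12, 18, 12, 9]) = 3
New gcd = gcd(g_others, new_val) = gcd(3, 5) = 1

Answer: 1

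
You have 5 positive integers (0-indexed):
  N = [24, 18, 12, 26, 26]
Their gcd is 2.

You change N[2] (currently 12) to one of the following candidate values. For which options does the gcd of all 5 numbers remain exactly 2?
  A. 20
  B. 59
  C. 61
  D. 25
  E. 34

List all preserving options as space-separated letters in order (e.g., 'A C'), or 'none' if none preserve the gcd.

Answer: A E

Derivation:
Old gcd = 2; gcd of others (without N[2]) = 2
New gcd for candidate v: gcd(2, v). Preserves old gcd iff gcd(2, v) = 2.
  Option A: v=20, gcd(2,20)=2 -> preserves
  Option B: v=59, gcd(2,59)=1 -> changes
  Option C: v=61, gcd(2,61)=1 -> changes
  Option D: v=25, gcd(2,25)=1 -> changes
  Option E: v=34, gcd(2,34)=2 -> preserves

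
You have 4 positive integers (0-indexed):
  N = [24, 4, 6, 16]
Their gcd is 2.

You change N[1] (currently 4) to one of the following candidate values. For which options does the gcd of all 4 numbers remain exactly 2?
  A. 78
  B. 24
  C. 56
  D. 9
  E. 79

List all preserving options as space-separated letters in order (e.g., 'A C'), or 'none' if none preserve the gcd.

Old gcd = 2; gcd of others (without N[1]) = 2
New gcd for candidate v: gcd(2, v). Preserves old gcd iff gcd(2, v) = 2.
  Option A: v=78, gcd(2,78)=2 -> preserves
  Option B: v=24, gcd(2,24)=2 -> preserves
  Option C: v=56, gcd(2,56)=2 -> preserves
  Option D: v=9, gcd(2,9)=1 -> changes
  Option E: v=79, gcd(2,79)=1 -> changes

Answer: A B C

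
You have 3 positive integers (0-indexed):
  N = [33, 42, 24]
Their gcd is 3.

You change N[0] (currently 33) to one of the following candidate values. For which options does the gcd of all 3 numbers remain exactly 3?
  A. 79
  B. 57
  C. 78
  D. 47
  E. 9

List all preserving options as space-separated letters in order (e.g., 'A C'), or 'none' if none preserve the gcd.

Old gcd = 3; gcd of others (without N[0]) = 6
New gcd for candidate v: gcd(6, v). Preserves old gcd iff gcd(6, v) = 3.
  Option A: v=79, gcd(6,79)=1 -> changes
  Option B: v=57, gcd(6,57)=3 -> preserves
  Option C: v=78, gcd(6,78)=6 -> changes
  Option D: v=47, gcd(6,47)=1 -> changes
  Option E: v=9, gcd(6,9)=3 -> preserves

Answer: B E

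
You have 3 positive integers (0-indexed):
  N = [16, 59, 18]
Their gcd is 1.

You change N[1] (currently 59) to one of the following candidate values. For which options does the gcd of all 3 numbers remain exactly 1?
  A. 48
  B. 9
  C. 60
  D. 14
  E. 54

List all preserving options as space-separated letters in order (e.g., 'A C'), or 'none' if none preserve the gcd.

Answer: B

Derivation:
Old gcd = 1; gcd of others (without N[1]) = 2
New gcd for candidate v: gcd(2, v). Preserves old gcd iff gcd(2, v) = 1.
  Option A: v=48, gcd(2,48)=2 -> changes
  Option B: v=9, gcd(2,9)=1 -> preserves
  Option C: v=60, gcd(2,60)=2 -> changes
  Option D: v=14, gcd(2,14)=2 -> changes
  Option E: v=54, gcd(2,54)=2 -> changes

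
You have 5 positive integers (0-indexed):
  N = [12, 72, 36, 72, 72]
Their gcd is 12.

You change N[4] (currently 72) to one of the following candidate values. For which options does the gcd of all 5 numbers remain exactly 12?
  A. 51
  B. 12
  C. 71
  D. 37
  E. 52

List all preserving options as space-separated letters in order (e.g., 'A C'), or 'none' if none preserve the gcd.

Old gcd = 12; gcd of others (without N[4]) = 12
New gcd for candidate v: gcd(12, v). Preserves old gcd iff gcd(12, v) = 12.
  Option A: v=51, gcd(12,51)=3 -> changes
  Option B: v=12, gcd(12,12)=12 -> preserves
  Option C: v=71, gcd(12,71)=1 -> changes
  Option D: v=37, gcd(12,37)=1 -> changes
  Option E: v=52, gcd(12,52)=4 -> changes

Answer: B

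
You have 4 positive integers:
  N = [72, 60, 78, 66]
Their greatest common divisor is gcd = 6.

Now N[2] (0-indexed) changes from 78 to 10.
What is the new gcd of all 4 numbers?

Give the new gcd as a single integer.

Numbers: [72, 60, 78, 66], gcd = 6
Change: index 2, 78 -> 10
gcd of the OTHER numbers (without index 2): gcd([72, 60, 66]) = 6
New gcd = gcd(g_others, new_val) = gcd(6, 10) = 2

Answer: 2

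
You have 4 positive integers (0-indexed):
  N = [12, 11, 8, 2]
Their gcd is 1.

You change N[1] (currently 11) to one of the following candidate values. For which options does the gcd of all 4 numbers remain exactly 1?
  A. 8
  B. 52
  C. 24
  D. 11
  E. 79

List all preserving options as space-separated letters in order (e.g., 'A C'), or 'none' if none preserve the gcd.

Old gcd = 1; gcd of others (without N[1]) = 2
New gcd for candidate v: gcd(2, v). Preserves old gcd iff gcd(2, v) = 1.
  Option A: v=8, gcd(2,8)=2 -> changes
  Option B: v=52, gcd(2,52)=2 -> changes
  Option C: v=24, gcd(2,24)=2 -> changes
  Option D: v=11, gcd(2,11)=1 -> preserves
  Option E: v=79, gcd(2,79)=1 -> preserves

Answer: D E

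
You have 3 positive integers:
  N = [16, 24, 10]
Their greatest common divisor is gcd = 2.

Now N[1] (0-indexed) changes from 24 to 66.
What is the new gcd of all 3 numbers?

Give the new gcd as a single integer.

Answer: 2

Derivation:
Numbers: [16, 24, 10], gcd = 2
Change: index 1, 24 -> 66
gcd of the OTHER numbers (without index 1): gcd([16, 10]) = 2
New gcd = gcd(g_others, new_val) = gcd(2, 66) = 2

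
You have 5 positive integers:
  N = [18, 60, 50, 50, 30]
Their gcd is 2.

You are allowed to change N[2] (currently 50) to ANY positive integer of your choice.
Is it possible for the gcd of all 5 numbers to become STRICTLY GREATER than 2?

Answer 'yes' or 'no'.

Current gcd = 2
gcd of all OTHER numbers (without N[2]=50): gcd([18, 60, 50, 30]) = 2
The new gcd after any change is gcd(2, new_value).
This can be at most 2.
Since 2 = old gcd 2, the gcd can only stay the same or decrease.

Answer: no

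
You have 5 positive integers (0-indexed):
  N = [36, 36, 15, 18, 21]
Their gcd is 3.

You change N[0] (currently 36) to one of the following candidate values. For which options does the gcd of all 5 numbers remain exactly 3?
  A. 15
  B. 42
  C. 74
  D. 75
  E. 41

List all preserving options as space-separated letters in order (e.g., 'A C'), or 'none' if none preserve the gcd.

Old gcd = 3; gcd of others (without N[0]) = 3
New gcd for candidate v: gcd(3, v). Preserves old gcd iff gcd(3, v) = 3.
  Option A: v=15, gcd(3,15)=3 -> preserves
  Option B: v=42, gcd(3,42)=3 -> preserves
  Option C: v=74, gcd(3,74)=1 -> changes
  Option D: v=75, gcd(3,75)=3 -> preserves
  Option E: v=41, gcd(3,41)=1 -> changes

Answer: A B D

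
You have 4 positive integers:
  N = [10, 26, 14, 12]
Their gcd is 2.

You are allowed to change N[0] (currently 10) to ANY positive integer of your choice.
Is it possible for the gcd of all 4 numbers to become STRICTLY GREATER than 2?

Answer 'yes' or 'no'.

Current gcd = 2
gcd of all OTHER numbers (without N[0]=10): gcd([26, 14, 12]) = 2
The new gcd after any change is gcd(2, new_value).
This can be at most 2.
Since 2 = old gcd 2, the gcd can only stay the same or decrease.

Answer: no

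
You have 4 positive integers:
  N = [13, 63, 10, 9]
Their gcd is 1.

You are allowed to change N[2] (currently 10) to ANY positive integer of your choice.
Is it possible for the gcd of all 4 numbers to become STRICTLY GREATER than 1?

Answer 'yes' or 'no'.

Answer: no

Derivation:
Current gcd = 1
gcd of all OTHER numbers (without N[2]=10): gcd([13, 63, 9]) = 1
The new gcd after any change is gcd(1, new_value).
This can be at most 1.
Since 1 = old gcd 1, the gcd can only stay the same or decrease.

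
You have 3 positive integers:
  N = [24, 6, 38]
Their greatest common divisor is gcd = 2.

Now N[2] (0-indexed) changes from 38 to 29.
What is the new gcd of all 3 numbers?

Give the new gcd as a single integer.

Answer: 1

Derivation:
Numbers: [24, 6, 38], gcd = 2
Change: index 2, 38 -> 29
gcd of the OTHER numbers (without index 2): gcd([24, 6]) = 6
New gcd = gcd(g_others, new_val) = gcd(6, 29) = 1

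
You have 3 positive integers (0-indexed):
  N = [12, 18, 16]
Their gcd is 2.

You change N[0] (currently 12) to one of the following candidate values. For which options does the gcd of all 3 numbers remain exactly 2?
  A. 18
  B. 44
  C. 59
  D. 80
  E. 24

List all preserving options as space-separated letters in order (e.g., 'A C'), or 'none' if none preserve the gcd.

Answer: A B D E

Derivation:
Old gcd = 2; gcd of others (without N[0]) = 2
New gcd for candidate v: gcd(2, v). Preserves old gcd iff gcd(2, v) = 2.
  Option A: v=18, gcd(2,18)=2 -> preserves
  Option B: v=44, gcd(2,44)=2 -> preserves
  Option C: v=59, gcd(2,59)=1 -> changes
  Option D: v=80, gcd(2,80)=2 -> preserves
  Option E: v=24, gcd(2,24)=2 -> preserves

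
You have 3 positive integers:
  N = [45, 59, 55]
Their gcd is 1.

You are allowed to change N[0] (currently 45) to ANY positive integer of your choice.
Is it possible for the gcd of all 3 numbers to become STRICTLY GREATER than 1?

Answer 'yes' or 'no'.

Current gcd = 1
gcd of all OTHER numbers (without N[0]=45): gcd([59, 55]) = 1
The new gcd after any change is gcd(1, new_value).
This can be at most 1.
Since 1 = old gcd 1, the gcd can only stay the same or decrease.

Answer: no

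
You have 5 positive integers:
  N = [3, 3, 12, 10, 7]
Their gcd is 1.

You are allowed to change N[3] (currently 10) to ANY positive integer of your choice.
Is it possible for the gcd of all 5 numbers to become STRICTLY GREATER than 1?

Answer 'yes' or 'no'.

Answer: no

Derivation:
Current gcd = 1
gcd of all OTHER numbers (without N[3]=10): gcd([3, 3, 12, 7]) = 1
The new gcd after any change is gcd(1, new_value).
This can be at most 1.
Since 1 = old gcd 1, the gcd can only stay the same or decrease.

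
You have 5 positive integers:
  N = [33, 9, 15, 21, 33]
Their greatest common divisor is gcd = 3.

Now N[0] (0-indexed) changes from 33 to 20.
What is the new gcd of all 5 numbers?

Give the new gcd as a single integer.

Answer: 1

Derivation:
Numbers: [33, 9, 15, 21, 33], gcd = 3
Change: index 0, 33 -> 20
gcd of the OTHER numbers (without index 0): gcd([9, 15, 21, 33]) = 3
New gcd = gcd(g_others, new_val) = gcd(3, 20) = 1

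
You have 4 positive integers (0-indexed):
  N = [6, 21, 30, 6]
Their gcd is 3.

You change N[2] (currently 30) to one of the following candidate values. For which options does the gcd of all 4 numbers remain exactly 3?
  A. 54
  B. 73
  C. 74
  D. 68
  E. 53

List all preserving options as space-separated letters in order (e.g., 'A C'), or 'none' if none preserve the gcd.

Answer: A

Derivation:
Old gcd = 3; gcd of others (without N[2]) = 3
New gcd for candidate v: gcd(3, v). Preserves old gcd iff gcd(3, v) = 3.
  Option A: v=54, gcd(3,54)=3 -> preserves
  Option B: v=73, gcd(3,73)=1 -> changes
  Option C: v=74, gcd(3,74)=1 -> changes
  Option D: v=68, gcd(3,68)=1 -> changes
  Option E: v=53, gcd(3,53)=1 -> changes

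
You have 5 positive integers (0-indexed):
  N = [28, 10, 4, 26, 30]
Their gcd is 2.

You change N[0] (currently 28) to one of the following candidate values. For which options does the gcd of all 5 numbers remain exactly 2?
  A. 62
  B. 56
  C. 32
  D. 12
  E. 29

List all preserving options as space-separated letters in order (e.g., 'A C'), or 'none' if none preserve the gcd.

Answer: A B C D

Derivation:
Old gcd = 2; gcd of others (without N[0]) = 2
New gcd for candidate v: gcd(2, v). Preserves old gcd iff gcd(2, v) = 2.
  Option A: v=62, gcd(2,62)=2 -> preserves
  Option B: v=56, gcd(2,56)=2 -> preserves
  Option C: v=32, gcd(2,32)=2 -> preserves
  Option D: v=12, gcd(2,12)=2 -> preserves
  Option E: v=29, gcd(2,29)=1 -> changes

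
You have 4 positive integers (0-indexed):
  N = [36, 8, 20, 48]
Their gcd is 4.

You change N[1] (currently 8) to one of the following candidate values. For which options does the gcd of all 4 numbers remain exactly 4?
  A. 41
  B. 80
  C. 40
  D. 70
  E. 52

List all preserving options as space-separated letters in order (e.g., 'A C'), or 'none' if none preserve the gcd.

Answer: B C E

Derivation:
Old gcd = 4; gcd of others (without N[1]) = 4
New gcd for candidate v: gcd(4, v). Preserves old gcd iff gcd(4, v) = 4.
  Option A: v=41, gcd(4,41)=1 -> changes
  Option B: v=80, gcd(4,80)=4 -> preserves
  Option C: v=40, gcd(4,40)=4 -> preserves
  Option D: v=70, gcd(4,70)=2 -> changes
  Option E: v=52, gcd(4,52)=4 -> preserves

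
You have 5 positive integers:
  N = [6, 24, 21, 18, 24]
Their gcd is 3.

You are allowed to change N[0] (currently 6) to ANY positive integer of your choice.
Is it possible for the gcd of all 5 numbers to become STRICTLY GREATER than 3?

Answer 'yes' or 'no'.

Current gcd = 3
gcd of all OTHER numbers (without N[0]=6): gcd([24, 21, 18, 24]) = 3
The new gcd after any change is gcd(3, new_value).
This can be at most 3.
Since 3 = old gcd 3, the gcd can only stay the same or decrease.

Answer: no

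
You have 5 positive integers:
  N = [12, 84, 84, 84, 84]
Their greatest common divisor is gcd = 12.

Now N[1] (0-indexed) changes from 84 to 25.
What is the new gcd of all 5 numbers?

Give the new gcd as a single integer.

Answer: 1

Derivation:
Numbers: [12, 84, 84, 84, 84], gcd = 12
Change: index 1, 84 -> 25
gcd of the OTHER numbers (without index 1): gcd([12, 84, 84, 84]) = 12
New gcd = gcd(g_others, new_val) = gcd(12, 25) = 1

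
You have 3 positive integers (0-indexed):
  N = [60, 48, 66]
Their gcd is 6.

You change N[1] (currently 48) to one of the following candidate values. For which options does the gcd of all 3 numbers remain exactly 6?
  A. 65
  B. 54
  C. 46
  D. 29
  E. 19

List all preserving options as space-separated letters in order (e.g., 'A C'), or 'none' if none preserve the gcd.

Old gcd = 6; gcd of others (without N[1]) = 6
New gcd for candidate v: gcd(6, v). Preserves old gcd iff gcd(6, v) = 6.
  Option A: v=65, gcd(6,65)=1 -> changes
  Option B: v=54, gcd(6,54)=6 -> preserves
  Option C: v=46, gcd(6,46)=2 -> changes
  Option D: v=29, gcd(6,29)=1 -> changes
  Option E: v=19, gcd(6,19)=1 -> changes

Answer: B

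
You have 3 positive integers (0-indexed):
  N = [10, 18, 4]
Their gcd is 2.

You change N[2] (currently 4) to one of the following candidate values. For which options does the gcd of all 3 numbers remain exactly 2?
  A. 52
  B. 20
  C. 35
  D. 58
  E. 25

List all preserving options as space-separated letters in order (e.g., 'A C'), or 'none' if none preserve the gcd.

Answer: A B D

Derivation:
Old gcd = 2; gcd of others (without N[2]) = 2
New gcd for candidate v: gcd(2, v). Preserves old gcd iff gcd(2, v) = 2.
  Option A: v=52, gcd(2,52)=2 -> preserves
  Option B: v=20, gcd(2,20)=2 -> preserves
  Option C: v=35, gcd(2,35)=1 -> changes
  Option D: v=58, gcd(2,58)=2 -> preserves
  Option E: v=25, gcd(2,25)=1 -> changes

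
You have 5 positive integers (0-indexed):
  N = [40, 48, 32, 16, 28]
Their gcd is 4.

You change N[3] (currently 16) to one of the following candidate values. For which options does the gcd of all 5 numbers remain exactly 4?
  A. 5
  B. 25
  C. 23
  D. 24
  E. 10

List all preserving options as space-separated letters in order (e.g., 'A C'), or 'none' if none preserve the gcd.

Old gcd = 4; gcd of others (without N[3]) = 4
New gcd for candidate v: gcd(4, v). Preserves old gcd iff gcd(4, v) = 4.
  Option A: v=5, gcd(4,5)=1 -> changes
  Option B: v=25, gcd(4,25)=1 -> changes
  Option C: v=23, gcd(4,23)=1 -> changes
  Option D: v=24, gcd(4,24)=4 -> preserves
  Option E: v=10, gcd(4,10)=2 -> changes

Answer: D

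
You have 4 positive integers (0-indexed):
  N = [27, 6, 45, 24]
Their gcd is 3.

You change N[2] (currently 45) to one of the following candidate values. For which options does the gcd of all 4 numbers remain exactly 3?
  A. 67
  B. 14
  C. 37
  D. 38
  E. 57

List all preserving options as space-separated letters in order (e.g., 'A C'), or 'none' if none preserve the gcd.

Old gcd = 3; gcd of others (without N[2]) = 3
New gcd for candidate v: gcd(3, v). Preserves old gcd iff gcd(3, v) = 3.
  Option A: v=67, gcd(3,67)=1 -> changes
  Option B: v=14, gcd(3,14)=1 -> changes
  Option C: v=37, gcd(3,37)=1 -> changes
  Option D: v=38, gcd(3,38)=1 -> changes
  Option E: v=57, gcd(3,57)=3 -> preserves

Answer: E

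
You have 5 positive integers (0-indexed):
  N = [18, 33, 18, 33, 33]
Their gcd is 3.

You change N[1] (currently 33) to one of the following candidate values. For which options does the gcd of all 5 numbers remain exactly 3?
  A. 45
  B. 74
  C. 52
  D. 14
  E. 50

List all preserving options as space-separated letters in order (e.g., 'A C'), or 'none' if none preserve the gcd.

Old gcd = 3; gcd of others (without N[1]) = 3
New gcd for candidate v: gcd(3, v). Preserves old gcd iff gcd(3, v) = 3.
  Option A: v=45, gcd(3,45)=3 -> preserves
  Option B: v=74, gcd(3,74)=1 -> changes
  Option C: v=52, gcd(3,52)=1 -> changes
  Option D: v=14, gcd(3,14)=1 -> changes
  Option E: v=50, gcd(3,50)=1 -> changes

Answer: A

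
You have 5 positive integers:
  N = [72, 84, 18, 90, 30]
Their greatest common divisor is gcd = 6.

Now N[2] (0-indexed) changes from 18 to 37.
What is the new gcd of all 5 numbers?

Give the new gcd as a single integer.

Answer: 1

Derivation:
Numbers: [72, 84, 18, 90, 30], gcd = 6
Change: index 2, 18 -> 37
gcd of the OTHER numbers (without index 2): gcd([72, 84, 90, 30]) = 6
New gcd = gcd(g_others, new_val) = gcd(6, 37) = 1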